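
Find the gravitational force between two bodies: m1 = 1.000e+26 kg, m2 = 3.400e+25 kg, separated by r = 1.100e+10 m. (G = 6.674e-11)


F = G*m1*m2/r^2 = 6.674e-11 * 1.000e+26 * 3.400e+25 / (1.100e+10)^2 = 6.674e-11 * 3.400e+51 / 1.210e+20 = 1.875e+21

1.875e+21 N


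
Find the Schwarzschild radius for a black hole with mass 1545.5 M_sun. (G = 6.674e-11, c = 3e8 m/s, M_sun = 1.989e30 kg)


M = 1545.5 * 1.989e30 kg = 3.0739995e+33 kg. rs = 2GM/c^2 = 2 * 6.674e-11 * 3.0739995e+33 / (3e8)^2 = 4.559e+06

4.559e+06 m


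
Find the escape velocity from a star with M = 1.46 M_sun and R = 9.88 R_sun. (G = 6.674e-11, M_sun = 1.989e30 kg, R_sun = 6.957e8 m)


M = 1.46 * 1.989e30 kg = 2.90394e+30 kg; R = 9.88 * 6.957e8 m = 6.873516e+09 m. v_esc = sqrt(2GM/R) = sqrt(2 * 6.674e-11 * 2.90394e+30 / 6.873516e+09) = 237472.0189

237472.0189 m/s


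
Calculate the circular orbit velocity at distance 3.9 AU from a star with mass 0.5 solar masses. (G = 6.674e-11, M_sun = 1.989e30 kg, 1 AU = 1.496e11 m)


v = sqrt(GM/r) = sqrt(6.674e-11 * 9.945e+29 / 5.834e+11) = 10665.8972

10665.8972 m/s


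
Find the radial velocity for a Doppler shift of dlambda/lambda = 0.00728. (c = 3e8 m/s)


v = (dlambda/lambda) * c = 0.00728 * 3e8 = 2.184e+06

2.184e+06 m/s


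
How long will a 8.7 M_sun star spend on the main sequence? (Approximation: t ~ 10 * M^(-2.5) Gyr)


t = 10 * M^(-2.5) = 10 * 8.7^(-2.5) = 0.0448

0.0448 Gyr


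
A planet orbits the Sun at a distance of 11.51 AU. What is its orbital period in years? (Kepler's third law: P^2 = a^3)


P = a^(3/2) = 11.51^1.5 = 39.0493

39.0493 years


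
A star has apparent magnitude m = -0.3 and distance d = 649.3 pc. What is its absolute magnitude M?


M = m - 5*log10(d) + 5 = -0.3 - 5*log10(649.3) + 5 = -9.3622

-9.3622


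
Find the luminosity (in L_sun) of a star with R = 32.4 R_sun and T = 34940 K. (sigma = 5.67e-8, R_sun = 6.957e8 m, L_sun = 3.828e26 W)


R = 32.4 * 6.957e8 m = 2.254068e+10 m. L = 4*pi*R^2*sigma*T^4 = 4*pi*(2.254068e+10)^2 * 5.67e-8 * 34940^4 = 5.395336704e+32 W. L/L_sun = 5.395336704e+32 / 3.828e26 = 1.409e+06

1.409e+06 L_sun


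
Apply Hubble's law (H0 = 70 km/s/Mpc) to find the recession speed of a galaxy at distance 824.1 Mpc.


v = H0 * d = 70 * 824.1 = 57687.0

57687.0 km/s


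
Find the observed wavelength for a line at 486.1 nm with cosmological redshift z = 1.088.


lam_obs = lam_emit * (1 + z) = 486.1 * (1 + 1.088) = 1014.9768

1014.9768 nm


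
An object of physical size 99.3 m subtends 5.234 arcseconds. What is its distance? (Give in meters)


D = size / theta_rad, theta_rad = 5.234 * pi/(180*3600) = 2.538e-05, D = 3.913e+06

3.913e+06 m


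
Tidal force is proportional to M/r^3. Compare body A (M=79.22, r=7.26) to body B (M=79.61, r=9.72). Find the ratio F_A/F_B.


Ratio = (M1/r1^3) / (M2/r2^3) = (79.22/7.26^3) / (79.61/9.72^3) = 2.3881

2.3881


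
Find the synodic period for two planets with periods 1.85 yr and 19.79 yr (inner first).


1/P_syn = |1/P1 - 1/P2| = |1/1.85 - 1/19.79| => P_syn = 2.0408

2.0408 years


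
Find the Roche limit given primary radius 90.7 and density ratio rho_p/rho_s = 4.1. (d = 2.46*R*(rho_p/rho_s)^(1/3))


d_Roche = 2.46 * 90.7 * 4.1^(1/3) = 357.1114

357.1114


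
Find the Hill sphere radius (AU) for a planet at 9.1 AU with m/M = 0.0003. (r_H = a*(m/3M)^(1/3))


r_H = a * (m/3M)^(1/3) = 9.1 * (0.0003/3)^(1/3) = 0.4224

0.4224 AU


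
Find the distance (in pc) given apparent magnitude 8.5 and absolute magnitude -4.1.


d = 10^((m - M + 5)/5) = 10^((8.5 - -4.1 + 5)/5) = 3311.3112

3311.3112 pc


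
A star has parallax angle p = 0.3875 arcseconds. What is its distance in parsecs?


d = 1/p = 1/0.3875 = 2.5806

2.5806 pc


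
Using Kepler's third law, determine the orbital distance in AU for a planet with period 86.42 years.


a = P^(2/3) = 86.42^(2/3) = 19.5468

19.5468 AU


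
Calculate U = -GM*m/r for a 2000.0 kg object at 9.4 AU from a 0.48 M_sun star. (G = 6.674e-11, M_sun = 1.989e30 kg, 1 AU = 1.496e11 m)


M = 0.48 * 1.989e30 kg = 9.5472e+29 kg; r = 9.4 AU * 1.496e11 m/AU = 1.40624e+12 m. U = -GM*m/r = -(6.674e-11 * 9.5472e+29 * 2000.0) / 1.40624e+12 = -9.062e+10

-9.062e+10 J


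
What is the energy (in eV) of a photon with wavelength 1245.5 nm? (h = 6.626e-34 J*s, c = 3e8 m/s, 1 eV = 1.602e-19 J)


E = hc/lambda = 6.626e-34 * 3e8 / 1.245e-06 = 1.596e-19 J = 0.9962 eV

0.9962 eV


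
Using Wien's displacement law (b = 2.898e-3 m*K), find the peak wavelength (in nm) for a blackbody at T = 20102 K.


lam_max = b / T = 2.898e-3 / 20102 = 1.442e-07 m = 144.1648 nm

144.1648 nm


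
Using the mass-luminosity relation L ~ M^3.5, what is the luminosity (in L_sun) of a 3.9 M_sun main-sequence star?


L/L_sun = (M/M_sun)^3.5 = 3.9^3.5 = 117.1456

117.1456 L_sun


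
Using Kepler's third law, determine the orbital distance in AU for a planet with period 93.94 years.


a = P^(2/3) = 93.94^(2/3) = 20.6649

20.6649 AU


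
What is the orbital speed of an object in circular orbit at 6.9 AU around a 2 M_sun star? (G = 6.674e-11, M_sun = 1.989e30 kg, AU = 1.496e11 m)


v = sqrt(GM/r) = sqrt(6.674e-11 * 3.978e+30 / 1.032e+12) = 16037.4438

16037.4438 m/s


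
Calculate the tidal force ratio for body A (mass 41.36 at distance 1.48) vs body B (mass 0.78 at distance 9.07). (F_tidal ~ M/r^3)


Ratio = (M1/r1^3) / (M2/r2^3) = (41.36/1.48^3) / (0.78/9.07^3) = 12204.5745

12204.5745


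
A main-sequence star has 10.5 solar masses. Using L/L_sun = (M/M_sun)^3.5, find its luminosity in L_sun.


L/L_sun = (M/M_sun)^3.5 = 10.5^3.5 = 3751.1337

3751.1337 L_sun


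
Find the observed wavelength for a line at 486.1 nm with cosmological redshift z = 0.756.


lam_obs = lam_emit * (1 + z) = 486.1 * (1 + 0.756) = 853.5916

853.5916 nm


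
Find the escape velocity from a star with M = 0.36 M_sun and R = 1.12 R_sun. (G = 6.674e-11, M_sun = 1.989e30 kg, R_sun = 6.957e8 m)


M = 0.36 * 1.989e30 kg = 7.1604e+29 kg; R = 1.12 * 6.957e8 m = 7.79184e+08 m. v_esc = sqrt(2GM/R) = sqrt(2 * 6.674e-11 * 7.1604e+29 / 7.79184e+08) = 350232.7288

350232.7288 m/s


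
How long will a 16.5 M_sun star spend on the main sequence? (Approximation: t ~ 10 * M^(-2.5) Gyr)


t = 10 * M^(-2.5) = 10 * 16.5^(-2.5) = 0.009

0.009 Gyr


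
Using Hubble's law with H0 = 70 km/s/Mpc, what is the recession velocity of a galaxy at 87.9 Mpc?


v = H0 * d = 70 * 87.9 = 6153.0

6153.0 km/s


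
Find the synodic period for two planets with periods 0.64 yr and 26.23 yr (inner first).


1/P_syn = |1/P1 - 1/P2| = |1/0.64 - 1/26.23| => P_syn = 0.656

0.656 years


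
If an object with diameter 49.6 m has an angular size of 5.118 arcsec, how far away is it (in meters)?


D = size / theta_rad, theta_rad = 5.118 * pi/(180*3600) = 2.481e-05, D = 1.999e+06

1.999e+06 m


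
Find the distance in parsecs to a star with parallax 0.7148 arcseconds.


d = 1/p = 1/0.7148 = 1.399

1.399 pc


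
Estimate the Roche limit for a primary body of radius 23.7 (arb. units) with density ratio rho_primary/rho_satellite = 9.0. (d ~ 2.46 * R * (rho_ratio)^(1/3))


d_Roche = 2.46 * 23.7 * 9.0^(1/3) = 121.273

121.273


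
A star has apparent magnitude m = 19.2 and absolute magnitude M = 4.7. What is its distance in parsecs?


d = 10^((m - M + 5)/5) = 10^((19.2 - 4.7 + 5)/5) = 7943.2823

7943.2823 pc


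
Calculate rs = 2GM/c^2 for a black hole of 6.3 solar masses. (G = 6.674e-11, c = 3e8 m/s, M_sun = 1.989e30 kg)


M = 6.3 * 1.989e30 kg = 1.25307e+31 kg. rs = 2GM/c^2 = 2 * 6.674e-11 * 1.25307e+31 / (3e8)^2 = 18584.4204

18584.4204 m


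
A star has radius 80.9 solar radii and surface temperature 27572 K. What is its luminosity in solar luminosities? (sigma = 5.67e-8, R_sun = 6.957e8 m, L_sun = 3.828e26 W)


R = 80.9 * 6.957e8 m = 5.628213e+10 m. L = 4*pi*R^2*sigma*T^4 = 4*pi*(5.628213e+10)^2 * 5.67e-8 * 27572^4 = 1.304388773e+33 W. L/L_sun = 1.304388773e+33 / 3.828e26 = 3.407e+06

3.407e+06 L_sun


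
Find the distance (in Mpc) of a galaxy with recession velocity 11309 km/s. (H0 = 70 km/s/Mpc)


d = v / H0 = 11309 / 70 = 161.5571

161.5571 Mpc


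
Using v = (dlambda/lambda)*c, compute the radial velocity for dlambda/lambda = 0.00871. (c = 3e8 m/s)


v = (dlambda/lambda) * c = 0.00871 * 3e8 = 2.613e+06

2.613e+06 m/s


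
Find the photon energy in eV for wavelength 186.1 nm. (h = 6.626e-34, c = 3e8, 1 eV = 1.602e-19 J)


E = hc/lambda = 6.626e-34 * 3e8 / 1.861e-07 = 1.068e-18 J = 6.6675 eV

6.6675 eV


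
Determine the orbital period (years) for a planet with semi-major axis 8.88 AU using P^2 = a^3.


P = a^(3/2) = 8.88^1.5 = 26.4618

26.4618 years


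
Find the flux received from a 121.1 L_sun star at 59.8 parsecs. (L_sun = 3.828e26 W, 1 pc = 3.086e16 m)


F = L / (4*pi*d^2) = 4.636e+28 / (4*pi*(1.845e+18)^2) = 1.083e-09

1.083e-09 W/m^2


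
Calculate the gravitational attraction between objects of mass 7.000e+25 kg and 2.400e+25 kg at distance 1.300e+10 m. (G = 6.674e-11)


F = G*m1*m2/r^2 = 6.674e-11 * 7.000e+25 * 2.400e+25 / (1.300e+10)^2 = 6.674e-11 * 1.680e+51 / 1.690e+20 = 6.635e+20

6.635e+20 N


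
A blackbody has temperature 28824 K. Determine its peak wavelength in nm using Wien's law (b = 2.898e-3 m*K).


lam_max = b / T = 2.898e-3 / 28824 = 1.005e-07 m = 100.5412 nm

100.5412 nm


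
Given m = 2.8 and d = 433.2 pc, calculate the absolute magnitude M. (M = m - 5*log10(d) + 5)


M = m - 5*log10(d) + 5 = 2.8 - 5*log10(433.2) + 5 = -5.3834

-5.3834


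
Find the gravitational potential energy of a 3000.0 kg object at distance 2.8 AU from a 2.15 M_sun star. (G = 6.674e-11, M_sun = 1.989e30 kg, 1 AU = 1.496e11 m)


M = 2.15 * 1.989e30 kg = 4.27635e+30 kg; r = 2.8 AU * 1.496e11 m/AU = 4.1888e+11 m. U = -GM*m/r = -(6.674e-11 * 4.27635e+30 * 3000.0) / 4.1888e+11 = -2.044e+12

-2.044e+12 J


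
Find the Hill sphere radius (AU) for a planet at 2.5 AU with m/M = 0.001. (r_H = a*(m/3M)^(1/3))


r_H = a * (m/3M)^(1/3) = 2.5 * (0.001/3)^(1/3) = 0.1733

0.1733 AU


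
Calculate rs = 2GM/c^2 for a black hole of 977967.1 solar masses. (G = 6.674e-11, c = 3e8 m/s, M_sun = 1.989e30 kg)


M = 977967.1 * 1.989e30 kg = 1.945176562e+36 kg. rs = 2GM/c^2 = 2 * 6.674e-11 * 1.945176562e+36 / (3e8)^2 = 2.885e+09

2.885e+09 m


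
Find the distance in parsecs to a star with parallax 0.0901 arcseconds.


d = 1/p = 1/0.0901 = 11.0988

11.0988 pc


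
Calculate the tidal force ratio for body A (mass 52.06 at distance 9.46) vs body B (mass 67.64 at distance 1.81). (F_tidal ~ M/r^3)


Ratio = (M1/r1^3) / (M2/r2^3) = (52.06/9.46^3) / (67.64/1.81^3) = 0.0054

0.0054


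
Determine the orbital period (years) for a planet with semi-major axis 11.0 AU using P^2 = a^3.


P = a^(3/2) = 11.0^1.5 = 36.4829

36.4829 years


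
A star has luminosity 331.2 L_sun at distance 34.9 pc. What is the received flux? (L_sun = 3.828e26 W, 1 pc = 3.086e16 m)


F = L / (4*pi*d^2) = 1.268e+29 / (4*pi*(1.077e+18)^2) = 8.698e-09

8.698e-09 W/m^2


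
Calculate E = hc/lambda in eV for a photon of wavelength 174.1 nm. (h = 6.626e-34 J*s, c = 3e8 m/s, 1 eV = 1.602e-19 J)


E = hc/lambda = 6.626e-34 * 3e8 / 1.741e-07 = 1.142e-18 J = 7.1271 eV

7.1271 eV


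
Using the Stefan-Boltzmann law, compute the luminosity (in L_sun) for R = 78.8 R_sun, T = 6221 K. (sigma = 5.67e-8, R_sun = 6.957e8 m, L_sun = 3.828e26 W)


R = 78.8 * 6.957e8 m = 5.482116e+10 m. L = 4*pi*R^2*sigma*T^4 = 4*pi*(5.482116e+10)^2 * 5.67e-8 * 6221^4 = 3.207230475e+30 W. L/L_sun = 3.207230475e+30 / 3.828e26 = 8378.345

8378.345 L_sun


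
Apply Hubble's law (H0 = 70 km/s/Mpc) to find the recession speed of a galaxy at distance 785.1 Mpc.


v = H0 * d = 70 * 785.1 = 54957.0

54957.0 km/s


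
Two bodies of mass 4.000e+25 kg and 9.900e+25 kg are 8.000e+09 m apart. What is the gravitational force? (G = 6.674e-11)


F = G*m1*m2/r^2 = 6.674e-11 * 4.000e+25 * 9.900e+25 / (8.000e+09)^2 = 6.674e-11 * 3.960e+51 / 6.400e+19 = 4.130e+21

4.130e+21 N


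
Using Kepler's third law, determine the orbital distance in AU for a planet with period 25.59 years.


a = P^(2/3) = 25.59^(2/3) = 8.6839

8.6839 AU


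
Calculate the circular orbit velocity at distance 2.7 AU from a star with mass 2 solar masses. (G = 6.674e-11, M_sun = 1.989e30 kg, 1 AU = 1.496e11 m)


v = sqrt(GM/r) = sqrt(6.674e-11 * 3.978e+30 / 4.039e+11) = 25637.6262

25637.6262 m/s


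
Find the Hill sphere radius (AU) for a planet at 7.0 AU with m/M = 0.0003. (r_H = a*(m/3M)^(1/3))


r_H = a * (m/3M)^(1/3) = 7.0 * (0.0003/3)^(1/3) = 0.3249

0.3249 AU


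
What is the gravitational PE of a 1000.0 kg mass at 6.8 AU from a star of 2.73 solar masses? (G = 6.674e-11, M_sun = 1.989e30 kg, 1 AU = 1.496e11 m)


M = 2.73 * 1.989e30 kg = 5.42997e+30 kg; r = 6.8 AU * 1.496e11 m/AU = 1.01728e+12 m. U = -GM*m/r = -(6.674e-11 * 5.42997e+30 * 1000.0) / 1.01728e+12 = -3.562e+11

-3.562e+11 J


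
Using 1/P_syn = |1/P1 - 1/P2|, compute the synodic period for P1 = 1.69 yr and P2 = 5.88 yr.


1/P_syn = |1/P1 - 1/P2| = |1/1.69 - 1/5.88| => P_syn = 2.3716

2.3716 years


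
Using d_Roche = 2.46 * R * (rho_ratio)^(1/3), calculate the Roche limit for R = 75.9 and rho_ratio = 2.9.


d_Roche = 2.46 * 75.9 * 2.9^(1/3) = 266.2622

266.2622


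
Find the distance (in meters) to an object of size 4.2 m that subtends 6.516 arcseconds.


D = size / theta_rad, theta_rad = 6.516 * pi/(180*3600) = 3.159e-05, D = 132951.5326

132951.5326 m


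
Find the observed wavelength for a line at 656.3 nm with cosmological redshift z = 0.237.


lam_obs = lam_emit * (1 + z) = 656.3 * (1 + 0.237) = 811.8431

811.8431 nm


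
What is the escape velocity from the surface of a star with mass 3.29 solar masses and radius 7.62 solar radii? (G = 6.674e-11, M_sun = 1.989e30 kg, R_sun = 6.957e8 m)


M = 3.29 * 1.989e30 kg = 6.54381e+30 kg; R = 7.62 * 6.957e8 m = 5.301234e+09 m. v_esc = sqrt(2GM/R) = sqrt(2 * 6.674e-11 * 6.54381e+30 / 5.301234e+09) = 405914.8615

405914.8615 m/s


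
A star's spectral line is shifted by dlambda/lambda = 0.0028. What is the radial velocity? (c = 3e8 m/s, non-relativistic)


v = (dlambda/lambda) * c = 0.0028 * 3e8 = 840000.0

840000.0 m/s


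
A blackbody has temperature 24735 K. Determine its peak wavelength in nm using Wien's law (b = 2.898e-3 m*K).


lam_max = b / T = 2.898e-3 / 24735 = 1.172e-07 m = 117.1619 nm

117.1619 nm


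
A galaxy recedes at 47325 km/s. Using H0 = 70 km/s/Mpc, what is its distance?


d = v / H0 = 47325 / 70 = 676.0714

676.0714 Mpc


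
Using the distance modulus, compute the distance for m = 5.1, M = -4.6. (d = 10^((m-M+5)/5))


d = 10^((m - M + 5)/5) = 10^((5.1 - -4.6 + 5)/5) = 870.9636

870.9636 pc


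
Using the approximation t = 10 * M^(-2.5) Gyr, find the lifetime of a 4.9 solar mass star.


t = 10 * M^(-2.5) = 10 * 4.9^(-2.5) = 0.1882

0.1882 Gyr


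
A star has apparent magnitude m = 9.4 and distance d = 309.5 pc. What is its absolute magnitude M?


M = m - 5*log10(d) + 5 = 9.4 - 5*log10(309.5) + 5 = 1.9467

1.9467


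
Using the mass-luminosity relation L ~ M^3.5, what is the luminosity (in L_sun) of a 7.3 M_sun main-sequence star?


L/L_sun = (M/M_sun)^3.5 = 7.3^3.5 = 1051.0661

1051.0661 L_sun


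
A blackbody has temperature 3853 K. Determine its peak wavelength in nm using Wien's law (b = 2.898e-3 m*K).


lam_max = b / T = 2.898e-3 / 3853 = 7.521e-07 m = 752.1412 nm

752.1412 nm


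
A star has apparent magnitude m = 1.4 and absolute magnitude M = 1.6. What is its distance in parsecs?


d = 10^((m - M + 5)/5) = 10^((1.4 - 1.6 + 5)/5) = 9.1201

9.1201 pc


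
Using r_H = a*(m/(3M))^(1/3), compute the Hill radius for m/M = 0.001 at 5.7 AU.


r_H = a * (m/3M)^(1/3) = 5.7 * (0.001/3)^(1/3) = 0.3952

0.3952 AU


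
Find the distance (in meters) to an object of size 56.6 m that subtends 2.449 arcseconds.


D = size / theta_rad, theta_rad = 2.449 * pi/(180*3600) = 1.187e-05, D = 4.767e+06

4.767e+06 m


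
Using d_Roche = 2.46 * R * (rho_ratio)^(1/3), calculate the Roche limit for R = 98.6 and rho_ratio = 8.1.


d_Roche = 2.46 * 98.6 * 8.1^(1/3) = 487.1249

487.1249


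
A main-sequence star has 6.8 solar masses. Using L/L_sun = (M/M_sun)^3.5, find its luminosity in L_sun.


L/L_sun = (M/M_sun)^3.5 = 6.8^3.5 = 819.9383

819.9383 L_sun


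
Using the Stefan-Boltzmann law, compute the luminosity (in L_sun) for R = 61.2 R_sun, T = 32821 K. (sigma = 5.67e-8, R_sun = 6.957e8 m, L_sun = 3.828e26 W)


R = 61.2 * 6.957e8 m = 4.257684e+10 m. L = 4*pi*R^2*sigma*T^4 = 4*pi*(4.257684e+10)^2 * 5.67e-8 * 32821^4 = 1.498811479e+33 W. L/L_sun = 1.498811479e+33 / 3.828e26 = 3.915e+06

3.915e+06 L_sun


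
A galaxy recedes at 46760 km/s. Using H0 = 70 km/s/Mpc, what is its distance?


d = v / H0 = 46760 / 70 = 668.0

668.0 Mpc


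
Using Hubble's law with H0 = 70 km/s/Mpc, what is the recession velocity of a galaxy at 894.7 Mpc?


v = H0 * d = 70 * 894.7 = 62629.0

62629.0 km/s


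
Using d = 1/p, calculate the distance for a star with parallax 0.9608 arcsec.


d = 1/p = 1/0.9608 = 1.0408

1.0408 pc


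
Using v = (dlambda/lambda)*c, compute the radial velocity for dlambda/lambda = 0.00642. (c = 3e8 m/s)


v = (dlambda/lambda) * c = 0.00642 * 3e8 = 1.926e+06

1.926e+06 m/s


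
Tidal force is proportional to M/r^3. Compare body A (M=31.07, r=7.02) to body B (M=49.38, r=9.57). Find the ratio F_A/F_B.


Ratio = (M1/r1^3) / (M2/r2^3) = (31.07/7.02^3) / (49.38/9.57^3) = 1.5941

1.5941


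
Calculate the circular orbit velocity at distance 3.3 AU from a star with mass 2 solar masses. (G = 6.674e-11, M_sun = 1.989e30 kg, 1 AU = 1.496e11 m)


v = sqrt(GM/r) = sqrt(6.674e-11 * 3.978e+30 / 4.937e+11) = 23190.1055

23190.1055 m/s


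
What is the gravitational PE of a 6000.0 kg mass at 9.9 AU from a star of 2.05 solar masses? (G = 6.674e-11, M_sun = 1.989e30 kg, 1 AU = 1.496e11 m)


M = 2.05 * 1.989e30 kg = 4.07745e+30 kg; r = 9.9 AU * 1.496e11 m/AU = 1.48104e+12 m. U = -GM*m/r = -(6.674e-11 * 4.07745e+30 * 6000.0) / 1.48104e+12 = -1.102e+12

-1.102e+12 J


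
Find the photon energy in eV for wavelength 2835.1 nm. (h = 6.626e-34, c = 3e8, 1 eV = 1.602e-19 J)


E = hc/lambda = 6.626e-34 * 3e8 / 2.835e-06 = 7.011e-20 J = 0.4377 eV

0.4377 eV


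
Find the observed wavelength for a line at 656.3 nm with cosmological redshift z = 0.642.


lam_obs = lam_emit * (1 + z) = 656.3 * (1 + 0.642) = 1077.6446

1077.6446 nm


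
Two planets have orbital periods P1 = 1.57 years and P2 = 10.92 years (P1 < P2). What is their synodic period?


1/P_syn = |1/P1 - 1/P2| = |1/1.57 - 1/10.92| => P_syn = 1.8336

1.8336 years


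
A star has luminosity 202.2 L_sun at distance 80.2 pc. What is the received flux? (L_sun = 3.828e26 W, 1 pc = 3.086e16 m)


F = L / (4*pi*d^2) = 7.740e+28 / (4*pi*(2.475e+18)^2) = 1.006e-09

1.006e-09 W/m^2


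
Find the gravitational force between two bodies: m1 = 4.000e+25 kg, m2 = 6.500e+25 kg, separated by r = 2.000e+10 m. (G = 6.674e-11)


F = G*m1*m2/r^2 = 6.674e-11 * 4.000e+25 * 6.500e+25 / (2.000e+10)^2 = 6.674e-11 * 2.600e+51 / 4.000e+20 = 4.338e+20

4.338e+20 N


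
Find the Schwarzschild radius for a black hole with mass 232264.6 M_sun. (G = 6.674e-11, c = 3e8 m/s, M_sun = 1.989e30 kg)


M = 232264.6 * 1.989e30 kg = 4.619742894e+35 kg. rs = 2GM/c^2 = 2 * 6.674e-11 * 4.619742894e+35 / (3e8)^2 = 6.852e+08

6.852e+08 m


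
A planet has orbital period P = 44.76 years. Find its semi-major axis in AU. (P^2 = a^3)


a = P^(2/3) = 44.76^(2/3) = 12.6065

12.6065 AU


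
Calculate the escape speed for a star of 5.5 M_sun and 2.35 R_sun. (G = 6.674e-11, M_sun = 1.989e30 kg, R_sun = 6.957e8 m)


M = 5.5 * 1.989e30 kg = 1.09395e+31 kg; R = 2.35 * 6.957e8 m = 1.634895e+09 m. v_esc = sqrt(2GM/R) = sqrt(2 * 6.674e-11 * 1.09395e+31 / 1.634895e+09) = 945065.485

945065.485 m/s


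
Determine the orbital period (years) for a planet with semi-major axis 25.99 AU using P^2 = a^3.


P = a^(3/2) = 25.99^1.5 = 132.498

132.498 years


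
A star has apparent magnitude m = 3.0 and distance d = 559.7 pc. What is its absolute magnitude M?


M = m - 5*log10(d) + 5 = 3.0 - 5*log10(559.7) + 5 = -5.7398

-5.7398


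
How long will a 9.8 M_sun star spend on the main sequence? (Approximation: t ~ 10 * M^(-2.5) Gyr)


t = 10 * M^(-2.5) = 10 * 9.8^(-2.5) = 0.0333

0.0333 Gyr


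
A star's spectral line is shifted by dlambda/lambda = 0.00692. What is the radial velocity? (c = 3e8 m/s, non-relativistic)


v = (dlambda/lambda) * c = 0.00692 * 3e8 = 2.076e+06

2.076e+06 m/s


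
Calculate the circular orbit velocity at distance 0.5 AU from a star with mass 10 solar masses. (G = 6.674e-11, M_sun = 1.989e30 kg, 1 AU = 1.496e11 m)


v = sqrt(GM/r) = sqrt(6.674e-11 * 1.989e+31 / 7.480e+10) = 133217.0137

133217.0137 m/s


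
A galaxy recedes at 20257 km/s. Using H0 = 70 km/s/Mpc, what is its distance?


d = v / H0 = 20257 / 70 = 289.3857

289.3857 Mpc


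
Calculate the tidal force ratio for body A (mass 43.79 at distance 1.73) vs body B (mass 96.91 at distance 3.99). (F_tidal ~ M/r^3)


Ratio = (M1/r1^3) / (M2/r2^3) = (43.79/1.73^3) / (96.91/3.99^3) = 5.5435

5.5435


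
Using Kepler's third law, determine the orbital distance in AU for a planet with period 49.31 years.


a = P^(2/3) = 49.31^(2/3) = 13.4469

13.4469 AU


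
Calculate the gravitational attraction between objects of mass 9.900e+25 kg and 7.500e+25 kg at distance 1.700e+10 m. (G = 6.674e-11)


F = G*m1*m2/r^2 = 6.674e-11 * 9.900e+25 * 7.500e+25 / (1.700e+10)^2 = 6.674e-11 * 7.425e+51 / 2.890e+20 = 1.715e+21

1.715e+21 N


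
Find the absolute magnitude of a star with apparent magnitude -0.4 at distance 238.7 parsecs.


M = m - 5*log10(d) + 5 = -0.4 - 5*log10(238.7) + 5 = -7.2893

-7.2893


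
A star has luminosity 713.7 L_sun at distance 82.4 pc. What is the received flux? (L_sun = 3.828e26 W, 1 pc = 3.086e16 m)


F = L / (4*pi*d^2) = 2.732e+29 / (4*pi*(2.543e+18)^2) = 3.362e-09

3.362e-09 W/m^2


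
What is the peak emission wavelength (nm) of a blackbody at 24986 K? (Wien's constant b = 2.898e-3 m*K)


lam_max = b / T = 2.898e-3 / 24986 = 1.160e-07 m = 115.985 nm

115.985 nm


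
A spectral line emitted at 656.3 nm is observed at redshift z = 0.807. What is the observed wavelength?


lam_obs = lam_emit * (1 + z) = 656.3 * (1 + 0.807) = 1185.9341

1185.9341 nm


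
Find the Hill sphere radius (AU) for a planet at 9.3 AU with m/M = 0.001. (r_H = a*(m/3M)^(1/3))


r_H = a * (m/3M)^(1/3) = 9.3 * (0.001/3)^(1/3) = 0.6448

0.6448 AU


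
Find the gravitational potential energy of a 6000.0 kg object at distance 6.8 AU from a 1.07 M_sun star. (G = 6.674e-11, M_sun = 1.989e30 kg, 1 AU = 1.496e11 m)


M = 1.07 * 1.989e30 kg = 2.12823e+30 kg; r = 6.8 AU * 1.496e11 m/AU = 1.01728e+12 m. U = -GM*m/r = -(6.674e-11 * 2.12823e+30 * 6000.0) / 1.01728e+12 = -8.378e+11

-8.378e+11 J


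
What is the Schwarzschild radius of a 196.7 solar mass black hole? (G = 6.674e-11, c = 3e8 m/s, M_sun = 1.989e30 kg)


M = 196.7 * 1.989e30 kg = 3.912363e+32 kg. rs = 2GM/c^2 = 2 * 6.674e-11 * 3.912363e+32 / (3e8)^2 = 580246.9036

580246.9036 m


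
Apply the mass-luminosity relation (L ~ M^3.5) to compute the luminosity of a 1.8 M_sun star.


L/L_sun = (M/M_sun)^3.5 = 1.8^3.5 = 7.8244

7.8244 L_sun


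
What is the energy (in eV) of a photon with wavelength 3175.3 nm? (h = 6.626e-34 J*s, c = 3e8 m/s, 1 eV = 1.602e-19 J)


E = hc/lambda = 6.626e-34 * 3e8 / 3.175e-06 = 6.260e-20 J = 0.3908 eV

0.3908 eV


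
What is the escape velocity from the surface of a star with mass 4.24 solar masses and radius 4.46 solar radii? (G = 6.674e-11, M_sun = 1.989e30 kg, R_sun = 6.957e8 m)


M = 4.24 * 1.989e30 kg = 8.43336e+30 kg; R = 4.46 * 6.957e8 m = 3.102822e+09 m. v_esc = sqrt(2GM/R) = sqrt(2 * 6.674e-11 * 8.43336e+30 / 3.102822e+09) = 602323.7497

602323.7497 m/s


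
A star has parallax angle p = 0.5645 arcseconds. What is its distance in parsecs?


d = 1/p = 1/0.5645 = 1.7715

1.7715 pc


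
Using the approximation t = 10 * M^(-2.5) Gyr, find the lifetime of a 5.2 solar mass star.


t = 10 * M^(-2.5) = 10 * 5.2^(-2.5) = 0.1622

0.1622 Gyr


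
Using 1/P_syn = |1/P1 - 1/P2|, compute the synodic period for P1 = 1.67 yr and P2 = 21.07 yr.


1/P_syn = |1/P1 - 1/P2| = |1/1.67 - 1/21.07| => P_syn = 1.8138

1.8138 years


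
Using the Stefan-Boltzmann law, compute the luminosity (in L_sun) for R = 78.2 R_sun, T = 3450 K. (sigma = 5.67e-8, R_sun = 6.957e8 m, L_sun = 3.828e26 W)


R = 78.2 * 6.957e8 m = 5.440374e+10 m. L = 4*pi*R^2*sigma*T^4 = 4*pi*(5.440374e+10)^2 * 5.67e-8 * 3450^4 = 2.98763003e+29 W. L/L_sun = 2.98763003e+29 / 3.828e26 = 780.4676

780.4676 L_sun


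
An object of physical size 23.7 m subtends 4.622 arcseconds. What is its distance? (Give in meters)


D = size / theta_rad, theta_rad = 4.622 * pi/(180*3600) = 2.241e-05, D = 1.058e+06

1.058e+06 m


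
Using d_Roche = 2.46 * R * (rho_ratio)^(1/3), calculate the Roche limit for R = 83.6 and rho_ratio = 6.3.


d_Roche = 2.46 * 83.6 * 6.3^(1/3) = 379.8291

379.8291


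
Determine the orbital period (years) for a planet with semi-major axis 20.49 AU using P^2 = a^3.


P = a^(3/2) = 20.49^1.5 = 92.7498

92.7498 years


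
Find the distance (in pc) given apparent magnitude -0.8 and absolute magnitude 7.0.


d = 10^((m - M + 5)/5) = 10^((-0.8 - 7.0 + 5)/5) = 0.2754

0.2754 pc


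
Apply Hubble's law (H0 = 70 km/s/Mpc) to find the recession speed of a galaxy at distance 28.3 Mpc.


v = H0 * d = 70 * 28.3 = 1981.0

1981.0 km/s


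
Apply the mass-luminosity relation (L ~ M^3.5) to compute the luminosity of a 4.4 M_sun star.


L/L_sun = (M/M_sun)^3.5 = 4.4^3.5 = 178.6835

178.6835 L_sun


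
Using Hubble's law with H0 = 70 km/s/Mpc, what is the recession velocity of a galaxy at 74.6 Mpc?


v = H0 * d = 70 * 74.6 = 5222.0

5222.0 km/s


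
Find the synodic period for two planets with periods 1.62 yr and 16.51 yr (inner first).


1/P_syn = |1/P1 - 1/P2| = |1/1.62 - 1/16.51| => P_syn = 1.7963

1.7963 years


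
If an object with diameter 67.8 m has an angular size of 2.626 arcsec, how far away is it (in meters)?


D = size / theta_rad, theta_rad = 2.626 * pi/(180*3600) = 1.273e-05, D = 5.325e+06

5.325e+06 m


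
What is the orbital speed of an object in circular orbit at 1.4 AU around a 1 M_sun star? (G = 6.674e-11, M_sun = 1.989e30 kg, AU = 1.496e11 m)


v = sqrt(GM/r) = sqrt(6.674e-11 * 1.989e+30 / 2.094e+11) = 25175.6492

25175.6492 m/s


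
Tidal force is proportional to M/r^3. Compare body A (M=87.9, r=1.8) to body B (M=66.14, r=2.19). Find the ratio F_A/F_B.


Ratio = (M1/r1^3) / (M2/r2^3) = (87.9/1.8^3) / (66.14/2.19^3) = 2.3935

2.3935


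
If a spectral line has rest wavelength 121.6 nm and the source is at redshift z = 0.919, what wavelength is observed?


lam_obs = lam_emit * (1 + z) = 121.6 * (1 + 0.919) = 233.3504

233.3504 nm


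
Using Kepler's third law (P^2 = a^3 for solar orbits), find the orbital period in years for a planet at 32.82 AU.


P = a^(3/2) = 32.82^1.5 = 188.0217

188.0217 years


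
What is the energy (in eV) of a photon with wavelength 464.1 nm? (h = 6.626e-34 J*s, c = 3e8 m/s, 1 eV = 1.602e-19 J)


E = hc/lambda = 6.626e-34 * 3e8 / 4.641e-07 = 4.283e-19 J = 2.6736 eV

2.6736 eV


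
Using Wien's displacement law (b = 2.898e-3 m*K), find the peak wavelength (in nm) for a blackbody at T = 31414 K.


lam_max = b / T = 2.898e-3 / 31414 = 9.225e-08 m = 92.2519 nm

92.2519 nm


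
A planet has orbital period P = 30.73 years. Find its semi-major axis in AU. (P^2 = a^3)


a = P^(2/3) = 30.73^(2/3) = 9.8109

9.8109 AU


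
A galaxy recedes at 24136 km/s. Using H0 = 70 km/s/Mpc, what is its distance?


d = v / H0 = 24136 / 70 = 344.8

344.8 Mpc


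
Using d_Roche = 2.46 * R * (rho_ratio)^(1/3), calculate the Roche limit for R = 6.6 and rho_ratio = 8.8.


d_Roche = 2.46 * 6.6 * 8.8^(1/3) = 33.5202

33.5202


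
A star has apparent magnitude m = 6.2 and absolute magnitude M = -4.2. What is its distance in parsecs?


d = 10^((m - M + 5)/5) = 10^((6.2 - -4.2 + 5)/5) = 1202.2644

1202.2644 pc


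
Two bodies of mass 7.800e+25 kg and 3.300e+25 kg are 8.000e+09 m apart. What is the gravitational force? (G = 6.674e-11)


F = G*m1*m2/r^2 = 6.674e-11 * 7.800e+25 * 3.300e+25 / (8.000e+09)^2 = 6.674e-11 * 2.574e+51 / 6.400e+19 = 2.684e+21

2.684e+21 N


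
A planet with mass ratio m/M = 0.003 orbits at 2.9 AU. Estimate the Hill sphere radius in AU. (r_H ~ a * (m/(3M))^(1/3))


r_H = a * (m/3M)^(1/3) = 2.9 * (0.003/3)^(1/3) = 0.29

0.29 AU


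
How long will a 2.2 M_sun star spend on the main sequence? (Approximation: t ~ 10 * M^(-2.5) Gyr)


t = 10 * M^(-2.5) = 10 * 2.2^(-2.5) = 1.393

1.393 Gyr


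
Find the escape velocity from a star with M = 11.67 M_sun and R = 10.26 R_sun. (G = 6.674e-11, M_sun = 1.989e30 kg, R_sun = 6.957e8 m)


M = 11.67 * 1.989e30 kg = 2.321163e+31 kg; R = 10.26 * 6.957e8 m = 7.137882e+09 m. v_esc = sqrt(2GM/R) = sqrt(2 * 6.674e-11 * 2.321163e+31 / 7.137882e+09) = 658834.3536

658834.3536 m/s


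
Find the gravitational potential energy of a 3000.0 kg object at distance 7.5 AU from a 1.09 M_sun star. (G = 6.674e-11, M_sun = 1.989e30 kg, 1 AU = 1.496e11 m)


M = 1.09 * 1.989e30 kg = 2.16801e+30 kg; r = 7.5 AU * 1.496e11 m/AU = 1.122e+12 m. U = -GM*m/r = -(6.674e-11 * 2.16801e+30 * 3000.0) / 1.122e+12 = -3.869e+11

-3.869e+11 J


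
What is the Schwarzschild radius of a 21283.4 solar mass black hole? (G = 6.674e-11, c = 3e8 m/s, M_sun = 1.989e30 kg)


M = 21283.4 * 1.989e30 kg = 4.23326826e+34 kg. rs = 2GM/c^2 = 2 * 6.674e-11 * 4.23326826e+34 / (3e8)^2 = 6.278e+07

6.278e+07 m


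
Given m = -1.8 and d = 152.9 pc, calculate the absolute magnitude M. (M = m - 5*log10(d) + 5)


M = m - 5*log10(d) + 5 = -1.8 - 5*log10(152.9) + 5 = -7.722

-7.722


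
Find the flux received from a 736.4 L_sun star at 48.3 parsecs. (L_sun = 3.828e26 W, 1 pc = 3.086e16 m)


F = L / (4*pi*d^2) = 2.819e+29 / (4*pi*(1.491e+18)^2) = 1.010e-08

1.010e-08 W/m^2


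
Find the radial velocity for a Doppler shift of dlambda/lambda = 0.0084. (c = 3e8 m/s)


v = (dlambda/lambda) * c = 0.0084 * 3e8 = 2.520e+06

2.520e+06 m/s


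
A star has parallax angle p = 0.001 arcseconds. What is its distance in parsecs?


d = 1/p = 1/0.001 = 1000.0

1000.0 pc


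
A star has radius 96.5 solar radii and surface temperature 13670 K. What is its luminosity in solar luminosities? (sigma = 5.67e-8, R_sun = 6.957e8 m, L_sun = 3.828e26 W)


R = 96.5 * 6.957e8 m = 6.713505e+10 m. L = 4*pi*R^2*sigma*T^4 = 4*pi*(6.713505e+10)^2 * 5.67e-8 * 13670^4 = 1.121413073e+32 W. L/L_sun = 1.121413073e+32 / 3.828e26 = 292950.1235

292950.1235 L_sun


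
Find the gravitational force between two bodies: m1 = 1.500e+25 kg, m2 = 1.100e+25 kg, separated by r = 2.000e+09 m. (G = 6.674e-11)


F = G*m1*m2/r^2 = 6.674e-11 * 1.500e+25 * 1.100e+25 / (2.000e+09)^2 = 6.674e-11 * 1.650e+50 / 4.000e+18 = 2.753e+21

2.753e+21 N


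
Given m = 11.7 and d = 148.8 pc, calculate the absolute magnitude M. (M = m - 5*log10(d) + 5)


M = m - 5*log10(d) + 5 = 11.7 - 5*log10(148.8) + 5 = 5.837

5.837


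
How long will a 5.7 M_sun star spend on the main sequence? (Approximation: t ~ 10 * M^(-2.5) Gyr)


t = 10 * M^(-2.5) = 10 * 5.7^(-2.5) = 0.1289

0.1289 Gyr


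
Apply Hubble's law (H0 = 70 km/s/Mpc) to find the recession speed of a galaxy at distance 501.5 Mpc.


v = H0 * d = 70 * 501.5 = 35105.0

35105.0 km/s


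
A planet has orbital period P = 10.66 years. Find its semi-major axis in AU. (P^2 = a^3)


a = P^(2/3) = 10.66^(2/3) = 4.8436

4.8436 AU


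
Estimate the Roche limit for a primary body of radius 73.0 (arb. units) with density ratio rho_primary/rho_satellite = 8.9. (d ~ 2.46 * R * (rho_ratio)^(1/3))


d_Roche = 2.46 * 73.0 * 8.9^(1/3) = 372.1528

372.1528


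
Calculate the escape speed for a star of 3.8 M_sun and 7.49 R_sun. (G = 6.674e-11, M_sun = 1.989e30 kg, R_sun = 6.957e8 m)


M = 3.8 * 1.989e30 kg = 7.5582e+30 kg; R = 7.49 * 6.957e8 m = 5.210793e+09 m. v_esc = sqrt(2GM/R) = sqrt(2 * 6.674e-11 * 7.5582e+30 / 5.210793e+09) = 440012.8689

440012.8689 m/s


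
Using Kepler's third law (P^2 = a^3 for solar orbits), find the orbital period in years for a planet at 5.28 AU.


P = a^(3/2) = 5.28^1.5 = 12.1325

12.1325 years


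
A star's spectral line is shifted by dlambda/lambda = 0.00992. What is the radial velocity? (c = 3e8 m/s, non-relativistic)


v = (dlambda/lambda) * c = 0.00992 * 3e8 = 2.976e+06

2.976e+06 m/s


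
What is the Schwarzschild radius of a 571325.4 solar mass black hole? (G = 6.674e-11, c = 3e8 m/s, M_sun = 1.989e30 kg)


M = 571325.4 * 1.989e30 kg = 1.136366221e+36 kg. rs = 2GM/c^2 = 2 * 6.674e-11 * 1.136366221e+36 / (3e8)^2 = 1.685e+09

1.685e+09 m


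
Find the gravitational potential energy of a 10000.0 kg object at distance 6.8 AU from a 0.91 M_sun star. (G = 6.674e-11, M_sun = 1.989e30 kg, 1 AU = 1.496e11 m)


M = 0.91 * 1.989e30 kg = 1.80999e+30 kg; r = 6.8 AU * 1.496e11 m/AU = 1.01728e+12 m. U = -GM*m/r = -(6.674e-11 * 1.80999e+30 * 10000.0) / 1.01728e+12 = -1.187e+12

-1.187e+12 J


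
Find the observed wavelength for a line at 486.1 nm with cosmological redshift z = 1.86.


lam_obs = lam_emit * (1 + z) = 486.1 * (1 + 1.86) = 1390.246

1390.246 nm


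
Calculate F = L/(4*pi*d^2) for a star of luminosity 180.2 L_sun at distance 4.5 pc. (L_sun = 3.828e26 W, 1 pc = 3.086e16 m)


F = L / (4*pi*d^2) = 6.898e+28 / (4*pi*(1.389e+17)^2) = 2.846e-07

2.846e-07 W/m^2


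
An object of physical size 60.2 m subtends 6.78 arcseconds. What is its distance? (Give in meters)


D = size / theta_rad, theta_rad = 6.78 * pi/(180*3600) = 3.287e-05, D = 1.831e+06

1.831e+06 m


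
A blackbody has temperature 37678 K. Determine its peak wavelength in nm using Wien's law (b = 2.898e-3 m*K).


lam_max = b / T = 2.898e-3 / 37678 = 7.691e-08 m = 76.9149 nm

76.9149 nm


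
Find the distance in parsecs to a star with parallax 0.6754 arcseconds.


d = 1/p = 1/0.6754 = 1.4806

1.4806 pc


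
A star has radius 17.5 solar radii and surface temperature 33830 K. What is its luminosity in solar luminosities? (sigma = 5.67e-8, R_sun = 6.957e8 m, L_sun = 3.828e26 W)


R = 17.5 * 6.957e8 m = 1.217475e+10 m. L = 4*pi*R^2*sigma*T^4 = 4*pi*(1.217475e+10)^2 * 5.67e-8 * 33830^4 = 1.383314783e+32 W. L/L_sun = 1.383314783e+32 / 3.828e26 = 361367.4982

361367.4982 L_sun


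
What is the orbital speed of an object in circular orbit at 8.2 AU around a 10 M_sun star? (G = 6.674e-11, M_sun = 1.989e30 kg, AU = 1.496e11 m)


v = sqrt(GM/r) = sqrt(6.674e-11 * 1.989e+31 / 1.227e+12) = 32895.5968

32895.5968 m/s


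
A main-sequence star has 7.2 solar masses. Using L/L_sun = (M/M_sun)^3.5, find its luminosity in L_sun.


L/L_sun = (M/M_sun)^3.5 = 7.2^3.5 = 1001.5295

1001.5295 L_sun


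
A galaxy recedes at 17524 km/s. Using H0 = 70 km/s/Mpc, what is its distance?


d = v / H0 = 17524 / 70 = 250.3429

250.3429 Mpc


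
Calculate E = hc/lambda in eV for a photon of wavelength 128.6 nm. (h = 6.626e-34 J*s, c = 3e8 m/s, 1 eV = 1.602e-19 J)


E = hc/lambda = 6.626e-34 * 3e8 / 1.286e-07 = 1.546e-18 J = 9.6487 eV

9.6487 eV


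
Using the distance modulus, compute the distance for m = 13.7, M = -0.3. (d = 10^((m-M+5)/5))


d = 10^((m - M + 5)/5) = 10^((13.7 - -0.3 + 5)/5) = 6309.5734

6309.5734 pc


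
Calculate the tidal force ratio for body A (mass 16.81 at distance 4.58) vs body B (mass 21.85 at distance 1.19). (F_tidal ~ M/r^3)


Ratio = (M1/r1^3) / (M2/r2^3) = (16.81/4.58^3) / (21.85/1.19^3) = 0.0135

0.0135


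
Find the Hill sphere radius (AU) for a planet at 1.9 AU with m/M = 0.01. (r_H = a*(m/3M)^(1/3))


r_H = a * (m/3M)^(1/3) = 1.9 * (0.01/3)^(1/3) = 0.2838

0.2838 AU


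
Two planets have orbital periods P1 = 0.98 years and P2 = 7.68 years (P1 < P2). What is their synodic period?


1/P_syn = |1/P1 - 1/P2| = |1/0.98 - 1/7.68| => P_syn = 1.1233

1.1233 years


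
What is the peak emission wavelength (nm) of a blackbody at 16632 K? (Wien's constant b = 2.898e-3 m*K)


lam_max = b / T = 2.898e-3 / 16632 = 1.742e-07 m = 174.2424 nm

174.2424 nm


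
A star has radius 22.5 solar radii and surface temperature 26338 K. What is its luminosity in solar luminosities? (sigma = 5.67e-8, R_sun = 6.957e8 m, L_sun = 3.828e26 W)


R = 22.5 * 6.957e8 m = 1.565325e+10 m. L = 4*pi*R^2*sigma*T^4 = 4*pi*(1.565325e+10)^2 * 5.67e-8 * 26338^4 = 8.401041676e+31 W. L/L_sun = 8.401041676e+31 / 3.828e26 = 219462.9487

219462.9487 L_sun


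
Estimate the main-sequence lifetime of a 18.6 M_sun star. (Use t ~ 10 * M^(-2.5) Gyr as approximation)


t = 10 * M^(-2.5) = 10 * 18.6^(-2.5) = 0.0067

0.0067 Gyr


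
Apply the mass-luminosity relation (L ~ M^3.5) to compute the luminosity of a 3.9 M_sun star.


L/L_sun = (M/M_sun)^3.5 = 3.9^3.5 = 117.1456

117.1456 L_sun


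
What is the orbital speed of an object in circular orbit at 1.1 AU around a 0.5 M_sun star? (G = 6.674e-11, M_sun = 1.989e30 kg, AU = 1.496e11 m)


v = sqrt(GM/r) = sqrt(6.674e-11 * 9.945e+29 / 1.646e+11) = 20083.2205

20083.2205 m/s


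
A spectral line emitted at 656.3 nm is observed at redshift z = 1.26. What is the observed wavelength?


lam_obs = lam_emit * (1 + z) = 656.3 * (1 + 1.26) = 1483.238

1483.238 nm


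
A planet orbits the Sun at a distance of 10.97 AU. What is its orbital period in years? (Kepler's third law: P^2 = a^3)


P = a^(3/2) = 10.97^1.5 = 36.3337

36.3337 years


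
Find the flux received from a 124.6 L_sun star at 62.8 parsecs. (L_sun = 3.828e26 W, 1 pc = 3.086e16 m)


F = L / (4*pi*d^2) = 4.770e+28 / (4*pi*(1.938e+18)^2) = 1.011e-09

1.011e-09 W/m^2


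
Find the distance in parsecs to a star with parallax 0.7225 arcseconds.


d = 1/p = 1/0.7225 = 1.3841

1.3841 pc


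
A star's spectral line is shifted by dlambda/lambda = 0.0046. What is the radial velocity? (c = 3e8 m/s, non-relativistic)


v = (dlambda/lambda) * c = 0.0046 * 3e8 = 1.380e+06

1.380e+06 m/s


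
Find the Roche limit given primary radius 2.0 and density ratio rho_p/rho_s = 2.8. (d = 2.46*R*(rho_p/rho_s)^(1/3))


d_Roche = 2.46 * 2.0 * 2.8^(1/3) = 6.9345

6.9345


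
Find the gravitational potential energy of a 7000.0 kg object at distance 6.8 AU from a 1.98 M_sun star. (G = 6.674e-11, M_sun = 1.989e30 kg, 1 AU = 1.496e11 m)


M = 1.98 * 1.989e30 kg = 3.93822e+30 kg; r = 6.8 AU * 1.496e11 m/AU = 1.01728e+12 m. U = -GM*m/r = -(6.674e-11 * 3.93822e+30 * 7000.0) / 1.01728e+12 = -1.809e+12

-1.809e+12 J


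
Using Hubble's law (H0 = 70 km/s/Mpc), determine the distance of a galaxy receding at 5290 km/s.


d = v / H0 = 5290 / 70 = 75.5714

75.5714 Mpc


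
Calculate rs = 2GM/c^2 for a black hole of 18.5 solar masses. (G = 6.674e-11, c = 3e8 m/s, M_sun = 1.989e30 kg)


M = 18.5 * 1.989e30 kg = 3.67965e+31 kg. rs = 2GM/c^2 = 2 * 6.674e-11 * 3.67965e+31 / (3e8)^2 = 54573.298

54573.298 m


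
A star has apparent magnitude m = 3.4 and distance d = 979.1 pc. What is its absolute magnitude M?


M = m - 5*log10(d) + 5 = 3.4 - 5*log10(979.1) + 5 = -6.5541

-6.5541


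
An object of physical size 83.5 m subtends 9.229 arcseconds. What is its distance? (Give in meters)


D = size / theta_rad, theta_rad = 9.229 * pi/(180*3600) = 4.474e-05, D = 1.866e+06

1.866e+06 m
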